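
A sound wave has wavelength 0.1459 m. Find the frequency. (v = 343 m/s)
f = v/λ = 2351 Hz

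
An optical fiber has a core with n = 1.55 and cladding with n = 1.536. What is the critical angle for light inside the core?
θc = arcsin(n_cladding/n_core) = 82.29°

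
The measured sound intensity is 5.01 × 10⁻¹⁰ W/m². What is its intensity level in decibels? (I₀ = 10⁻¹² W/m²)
β = 10·log₁₀(I/I₀) = 27 dB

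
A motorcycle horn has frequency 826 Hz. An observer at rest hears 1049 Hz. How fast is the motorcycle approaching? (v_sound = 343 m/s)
v_s = v·(1 − f/f_obs) = 72.92 m/s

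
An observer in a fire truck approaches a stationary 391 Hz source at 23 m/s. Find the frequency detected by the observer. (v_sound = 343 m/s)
f_obs = f·(v + v_o)/v = 417.2 Hz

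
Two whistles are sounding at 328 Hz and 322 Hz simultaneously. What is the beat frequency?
6 Hz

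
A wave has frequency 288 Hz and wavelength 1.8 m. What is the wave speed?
v = fλ = 518.4 m/s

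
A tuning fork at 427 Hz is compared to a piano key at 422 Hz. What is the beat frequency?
5 Hz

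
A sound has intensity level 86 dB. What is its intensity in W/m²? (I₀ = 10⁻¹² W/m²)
I = I₀·10^(β/10) = 3.98 × 10⁻⁴ W/m²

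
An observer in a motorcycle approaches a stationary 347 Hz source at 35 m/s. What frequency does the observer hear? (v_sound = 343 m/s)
f_obs = f·(v + v_o)/v = 382.4 Hz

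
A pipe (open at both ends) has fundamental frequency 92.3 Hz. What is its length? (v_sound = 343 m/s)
L = v/(2f₁) = 1.858 m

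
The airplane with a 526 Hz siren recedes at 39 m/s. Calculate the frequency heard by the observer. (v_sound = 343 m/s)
f_obs = f·v/(v + v_s) = 472.3 Hz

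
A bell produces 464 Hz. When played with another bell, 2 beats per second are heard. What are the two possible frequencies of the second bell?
f₂ = 464 ± 2 Hz → 466 Hz or 462 Hz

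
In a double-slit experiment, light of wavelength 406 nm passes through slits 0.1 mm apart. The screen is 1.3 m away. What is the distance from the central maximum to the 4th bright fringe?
y = mλL/d = 21.11 mm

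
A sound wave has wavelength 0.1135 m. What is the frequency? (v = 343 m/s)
f = v/λ = 3022 Hz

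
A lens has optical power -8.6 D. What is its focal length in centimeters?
f = 1/P = -11.63 cm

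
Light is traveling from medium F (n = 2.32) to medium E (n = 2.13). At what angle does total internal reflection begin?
θc = arcsin(n₂/n₁) = 66.65°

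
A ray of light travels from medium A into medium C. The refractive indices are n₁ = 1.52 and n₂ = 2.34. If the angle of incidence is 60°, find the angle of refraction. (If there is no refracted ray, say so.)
sin θ₂ = (n₁/n₂)·sin θ₁ = 0.5625 → θ₂ = 34.23°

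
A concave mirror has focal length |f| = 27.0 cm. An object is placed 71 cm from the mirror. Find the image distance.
f = +27.0 cm (concave); 1/di = 1/f − 1/do → di = 43.57 cm (real image, in front of mirror)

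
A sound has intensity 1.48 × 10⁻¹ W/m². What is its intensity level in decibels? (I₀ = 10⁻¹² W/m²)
β = 10·log₁₀(I/I₀) = 111.7 dB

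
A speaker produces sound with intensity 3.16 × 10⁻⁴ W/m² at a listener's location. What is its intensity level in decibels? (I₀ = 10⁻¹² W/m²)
β = 10·log₁₀(I/I₀) = 85 dB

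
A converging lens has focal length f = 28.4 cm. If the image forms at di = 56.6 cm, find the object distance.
1/do = 1/f − 1/di → do = 57 cm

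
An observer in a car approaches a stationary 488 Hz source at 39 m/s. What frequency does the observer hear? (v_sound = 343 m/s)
f_obs = f·(v + v_o)/v = 543.5 Hz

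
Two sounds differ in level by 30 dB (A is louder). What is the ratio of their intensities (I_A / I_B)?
I_A/I_B = 10^(Δβ/10) = 1000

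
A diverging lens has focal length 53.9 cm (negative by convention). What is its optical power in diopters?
P = 1/f = -1.855 D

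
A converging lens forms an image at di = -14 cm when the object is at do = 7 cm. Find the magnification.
M = −di/do = 2 (upright image)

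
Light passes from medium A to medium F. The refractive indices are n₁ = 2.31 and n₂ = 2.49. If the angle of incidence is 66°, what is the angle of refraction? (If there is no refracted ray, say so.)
sin θ₂ = (n₁/n₂)·sin θ₁ = 0.8475 → θ₂ = 57.94°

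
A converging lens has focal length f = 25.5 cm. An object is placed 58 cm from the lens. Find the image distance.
1/di = 1/f − 1/do → di = 45.51 cm (real image)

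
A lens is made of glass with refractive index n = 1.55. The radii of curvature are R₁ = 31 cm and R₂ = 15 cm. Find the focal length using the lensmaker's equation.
1/f = (n − 1)(1/R₁ − 1/R₂) → f = -52.84 cm (diverging lens)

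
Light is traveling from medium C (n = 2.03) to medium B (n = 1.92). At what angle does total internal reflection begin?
θc = arcsin(n₂/n₁) = 71.05°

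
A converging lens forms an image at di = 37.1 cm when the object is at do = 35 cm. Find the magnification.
M = −di/do = -1.06 (inverted image)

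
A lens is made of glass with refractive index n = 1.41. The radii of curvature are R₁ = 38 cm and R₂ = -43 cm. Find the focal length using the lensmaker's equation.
1/f = (n − 1)(1/R₁ − 1/R₂) → f = 49.2 cm (converging lens)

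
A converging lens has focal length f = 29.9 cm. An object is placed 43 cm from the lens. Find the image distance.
1/di = 1/f − 1/do → di = 98.15 cm (real image)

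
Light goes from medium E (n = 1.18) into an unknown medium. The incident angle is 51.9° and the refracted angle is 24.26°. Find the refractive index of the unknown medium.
n₂ = n₁·sin θ₁ / sin θ₂ = 2.26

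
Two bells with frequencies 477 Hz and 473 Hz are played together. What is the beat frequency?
4 Hz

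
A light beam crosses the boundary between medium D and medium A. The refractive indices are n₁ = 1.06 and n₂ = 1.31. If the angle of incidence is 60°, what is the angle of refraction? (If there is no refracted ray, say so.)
sin θ₂ = (n₁/n₂)·sin θ₁ = 0.7008 → θ₂ = 44.49°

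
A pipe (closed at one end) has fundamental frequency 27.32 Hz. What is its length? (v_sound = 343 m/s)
L = v/(4f₁) = 3.139 m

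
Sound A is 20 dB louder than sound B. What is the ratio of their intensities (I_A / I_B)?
I_A/I_B = 10^(Δβ/10) = 100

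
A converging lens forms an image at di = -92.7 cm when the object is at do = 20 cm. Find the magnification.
M = −di/do = 4.635 (upright image)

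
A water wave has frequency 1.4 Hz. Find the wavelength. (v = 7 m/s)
λ = v/f = 5 m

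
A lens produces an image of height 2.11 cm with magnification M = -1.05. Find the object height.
ho = |hi|/|M| = 2.01 cm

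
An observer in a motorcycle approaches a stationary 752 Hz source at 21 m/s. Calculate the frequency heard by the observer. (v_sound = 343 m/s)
f_obs = f·(v + v_o)/v = 798 Hz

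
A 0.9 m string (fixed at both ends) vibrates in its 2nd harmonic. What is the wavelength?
λₙ = 2L/n = 0.9 m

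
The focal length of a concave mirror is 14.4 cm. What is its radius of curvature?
R = 2|f| = 28.8 cm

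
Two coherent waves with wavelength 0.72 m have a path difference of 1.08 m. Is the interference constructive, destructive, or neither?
destructive — path difference = 1.5λ, an odd multiple of λ/2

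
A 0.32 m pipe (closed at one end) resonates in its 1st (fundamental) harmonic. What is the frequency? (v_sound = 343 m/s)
fₙ = nv/(4L) = 268 Hz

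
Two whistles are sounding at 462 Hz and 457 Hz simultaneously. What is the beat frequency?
5 Hz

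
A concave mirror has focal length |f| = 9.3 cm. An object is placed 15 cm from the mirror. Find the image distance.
f = +9.3 cm (concave); 1/di = 1/f − 1/do → di = 24.47 cm (real image, in front of mirror)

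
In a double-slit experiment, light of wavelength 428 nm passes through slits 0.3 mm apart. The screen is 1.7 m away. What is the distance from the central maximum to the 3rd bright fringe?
y = mλL/d = 7.276 mm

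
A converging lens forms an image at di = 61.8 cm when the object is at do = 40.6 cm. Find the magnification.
M = −di/do = -1.522 (inverted image)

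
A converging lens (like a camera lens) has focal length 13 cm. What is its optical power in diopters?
P = 1/f = 7.692 D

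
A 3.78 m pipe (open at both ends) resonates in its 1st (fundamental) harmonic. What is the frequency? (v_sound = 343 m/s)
fₙ = nv/(2L) = 45.37 Hz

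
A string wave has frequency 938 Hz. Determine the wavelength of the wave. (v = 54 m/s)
λ = v/f = 0.05757 m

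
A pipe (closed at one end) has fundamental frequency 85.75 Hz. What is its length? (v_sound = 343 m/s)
L = v/(4f₁) = 1 m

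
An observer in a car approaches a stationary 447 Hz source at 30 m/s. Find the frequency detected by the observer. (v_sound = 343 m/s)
f_obs = f·(v + v_o)/v = 486.1 Hz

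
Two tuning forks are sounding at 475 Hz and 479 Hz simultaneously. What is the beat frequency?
4 Hz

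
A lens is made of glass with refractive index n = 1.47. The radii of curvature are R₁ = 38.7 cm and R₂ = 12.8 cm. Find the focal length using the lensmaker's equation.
1/f = (n − 1)(1/R₁ − 1/R₂) → f = -40.69 cm (diverging lens)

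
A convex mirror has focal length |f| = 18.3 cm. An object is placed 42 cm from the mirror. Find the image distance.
f = −18.3 cm (convex); 1/di = 1/f − 1/do → di = -12.75 cm (virtual image, behind mirror)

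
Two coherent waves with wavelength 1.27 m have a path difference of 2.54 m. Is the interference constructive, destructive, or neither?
constructive — path difference = 2λ, a whole number of wavelengths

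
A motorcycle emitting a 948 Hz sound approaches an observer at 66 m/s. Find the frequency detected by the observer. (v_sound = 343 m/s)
f_obs = f·v/(v − v_s) = 1174 Hz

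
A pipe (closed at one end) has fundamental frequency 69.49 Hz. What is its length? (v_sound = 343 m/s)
L = v/(4f₁) = 1.234 m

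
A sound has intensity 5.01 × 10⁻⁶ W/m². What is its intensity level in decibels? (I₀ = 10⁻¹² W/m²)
β = 10·log₁₀(I/I₀) = 67 dB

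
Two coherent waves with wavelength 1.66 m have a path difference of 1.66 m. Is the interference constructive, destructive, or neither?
constructive — path difference = 1λ, a whole number of wavelengths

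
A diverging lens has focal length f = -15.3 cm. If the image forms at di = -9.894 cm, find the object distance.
1/do = 1/f − 1/di → do = 28 cm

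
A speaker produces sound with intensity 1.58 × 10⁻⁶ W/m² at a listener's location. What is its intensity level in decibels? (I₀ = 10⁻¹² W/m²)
β = 10·log₁₀(I/I₀) = 61.99 dB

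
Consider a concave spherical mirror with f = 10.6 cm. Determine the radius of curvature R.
R = 2|f| = 21.2 cm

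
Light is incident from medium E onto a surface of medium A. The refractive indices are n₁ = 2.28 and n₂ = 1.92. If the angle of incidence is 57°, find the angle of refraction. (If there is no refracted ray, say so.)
sin θ₂ = (n₁/n₂)·sin θ₁ = 0.9959 → θ₂ = 84.82°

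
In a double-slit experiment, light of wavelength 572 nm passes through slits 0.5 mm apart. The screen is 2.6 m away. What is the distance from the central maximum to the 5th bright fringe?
y = mλL/d = 14.87 mm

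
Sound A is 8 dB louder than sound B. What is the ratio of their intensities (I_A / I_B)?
I_A/I_B = 10^(Δβ/10) = 6.31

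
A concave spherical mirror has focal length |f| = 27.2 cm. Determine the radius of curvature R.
R = 2|f| = 54.4 cm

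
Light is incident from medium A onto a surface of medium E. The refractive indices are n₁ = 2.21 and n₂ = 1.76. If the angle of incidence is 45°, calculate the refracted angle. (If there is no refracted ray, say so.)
sin θ₂ = (n₁/n₂)·sin θ₁ = 0.8879 → θ₂ = 62.61°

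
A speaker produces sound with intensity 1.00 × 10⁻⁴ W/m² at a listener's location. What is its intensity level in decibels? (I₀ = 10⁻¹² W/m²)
β = 10·log₁₀(I/I₀) = 80 dB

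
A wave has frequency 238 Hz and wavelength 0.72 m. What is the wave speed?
v = fλ = 171.4 m/s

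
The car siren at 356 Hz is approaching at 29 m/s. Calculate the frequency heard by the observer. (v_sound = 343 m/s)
f_obs = f·v/(v − v_s) = 388.9 Hz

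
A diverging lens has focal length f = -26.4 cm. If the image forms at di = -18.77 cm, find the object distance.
1/do = 1/f − 1/di → do = 64.94 cm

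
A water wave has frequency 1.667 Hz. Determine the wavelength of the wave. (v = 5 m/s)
λ = v/f = 2.999 m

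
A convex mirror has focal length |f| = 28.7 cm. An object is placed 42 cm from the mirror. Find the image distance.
f = −28.7 cm (convex); 1/di = 1/f − 1/do → di = -17.05 cm (virtual image, behind mirror)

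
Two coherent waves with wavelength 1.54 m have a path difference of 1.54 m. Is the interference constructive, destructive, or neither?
constructive — path difference = 1λ, a whole number of wavelengths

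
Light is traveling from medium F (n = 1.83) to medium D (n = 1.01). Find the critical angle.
θc = arcsin(n₂/n₁) = 33.5°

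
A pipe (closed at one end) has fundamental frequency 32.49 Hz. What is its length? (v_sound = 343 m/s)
L = v/(4f₁) = 2.639 m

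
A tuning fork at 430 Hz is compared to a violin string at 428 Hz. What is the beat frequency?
2 Hz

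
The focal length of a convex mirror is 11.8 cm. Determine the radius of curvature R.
R = 2|f| = 23.6 cm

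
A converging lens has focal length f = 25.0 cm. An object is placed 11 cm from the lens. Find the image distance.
1/di = 1/f − 1/do → di = -19.64 cm (virtual image)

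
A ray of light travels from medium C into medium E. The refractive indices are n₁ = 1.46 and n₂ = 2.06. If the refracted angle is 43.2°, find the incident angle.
sin θ₁ = (n₂/n₁)·sin θ₂ → θ₁ = 74.99°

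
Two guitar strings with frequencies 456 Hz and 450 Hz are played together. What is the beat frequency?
6 Hz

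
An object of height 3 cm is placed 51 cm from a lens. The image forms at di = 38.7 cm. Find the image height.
hi = (-di/do) × ho = -2.276 cm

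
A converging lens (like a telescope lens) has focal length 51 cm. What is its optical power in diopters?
P = 1/f = 1.961 D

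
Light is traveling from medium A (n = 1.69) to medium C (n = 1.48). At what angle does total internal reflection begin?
θc = arcsin(n₂/n₁) = 61.13°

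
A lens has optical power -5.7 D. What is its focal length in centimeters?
f = 1/P = -17.54 cm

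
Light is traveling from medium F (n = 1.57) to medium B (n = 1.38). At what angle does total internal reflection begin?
θc = arcsin(n₂/n₁) = 61.52°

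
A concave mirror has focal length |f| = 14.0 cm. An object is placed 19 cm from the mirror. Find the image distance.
f = +14.0 cm (concave); 1/di = 1/f − 1/do → di = 53.2 cm (real image, in front of mirror)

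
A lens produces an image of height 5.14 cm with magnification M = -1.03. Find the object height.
ho = |hi|/|M| = 4.99 cm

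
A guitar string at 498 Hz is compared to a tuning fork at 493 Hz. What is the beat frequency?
5 Hz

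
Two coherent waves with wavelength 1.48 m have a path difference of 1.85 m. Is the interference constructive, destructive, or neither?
neither (partial) — path difference = 1.25λ, neither a whole number of wavelengths nor an odd multiple of λ/2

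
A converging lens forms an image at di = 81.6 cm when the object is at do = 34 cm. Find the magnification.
M = −di/do = -2.4 (inverted image)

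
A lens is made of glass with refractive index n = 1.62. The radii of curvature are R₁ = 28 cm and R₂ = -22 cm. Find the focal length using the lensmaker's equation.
1/f = (n − 1)(1/R₁ − 1/R₂) → f = 19.87 cm (converging lens)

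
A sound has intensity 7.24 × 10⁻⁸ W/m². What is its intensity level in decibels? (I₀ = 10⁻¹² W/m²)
β = 10·log₁₀(I/I₀) = 48.6 dB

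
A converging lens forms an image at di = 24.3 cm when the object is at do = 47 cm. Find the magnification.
M = −di/do = -0.517 (inverted image)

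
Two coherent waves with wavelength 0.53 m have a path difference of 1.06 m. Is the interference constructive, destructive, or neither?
constructive — path difference = 2λ, a whole number of wavelengths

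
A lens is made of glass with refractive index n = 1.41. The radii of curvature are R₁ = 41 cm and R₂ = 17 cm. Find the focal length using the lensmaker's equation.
1/f = (n − 1)(1/R₁ − 1/R₂) → f = -70.83 cm (diverging lens)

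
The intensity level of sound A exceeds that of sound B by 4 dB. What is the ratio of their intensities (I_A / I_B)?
I_A/I_B = 10^(Δβ/10) = 2.512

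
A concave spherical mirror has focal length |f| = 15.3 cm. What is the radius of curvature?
R = 2|f| = 30.6 cm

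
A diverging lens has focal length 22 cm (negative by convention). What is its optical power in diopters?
P = 1/f = -4.545 D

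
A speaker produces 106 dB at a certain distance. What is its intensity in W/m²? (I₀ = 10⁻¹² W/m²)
I = I₀·10^(β/10) = 3.98 × 10⁻² W/m²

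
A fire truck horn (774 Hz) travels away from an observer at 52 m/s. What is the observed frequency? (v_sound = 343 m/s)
f_obs = f·v/(v + v_s) = 672.1 Hz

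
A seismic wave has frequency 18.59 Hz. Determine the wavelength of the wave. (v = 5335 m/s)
λ = v/f = 287 m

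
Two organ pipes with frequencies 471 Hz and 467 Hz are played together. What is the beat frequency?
4 Hz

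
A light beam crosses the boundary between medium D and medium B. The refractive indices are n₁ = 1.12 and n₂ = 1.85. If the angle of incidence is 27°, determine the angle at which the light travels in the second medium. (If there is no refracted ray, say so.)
sin θ₂ = (n₁/n₂)·sin θ₁ = 0.2748 → θ₂ = 15.95°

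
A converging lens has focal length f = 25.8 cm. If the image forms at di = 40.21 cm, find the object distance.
1/do = 1/f − 1/di → do = 71.99 cm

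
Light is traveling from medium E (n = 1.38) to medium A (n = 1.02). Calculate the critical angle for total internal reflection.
θc = arcsin(n₂/n₁) = 47.66°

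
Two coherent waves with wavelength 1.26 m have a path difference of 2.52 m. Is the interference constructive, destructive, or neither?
constructive — path difference = 2λ, a whole number of wavelengths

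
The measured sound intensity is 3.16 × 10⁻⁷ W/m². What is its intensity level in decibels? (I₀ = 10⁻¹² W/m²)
β = 10·log₁₀(I/I₀) = 55 dB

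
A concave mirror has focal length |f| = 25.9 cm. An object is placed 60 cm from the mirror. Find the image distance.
f = +25.9 cm (concave); 1/di = 1/f − 1/do → di = 45.57 cm (real image, in front of mirror)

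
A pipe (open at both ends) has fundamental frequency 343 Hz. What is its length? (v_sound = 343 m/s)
L = v/(2f₁) = 0.5 m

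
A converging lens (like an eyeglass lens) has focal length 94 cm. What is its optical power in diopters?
P = 1/f = 1.064 D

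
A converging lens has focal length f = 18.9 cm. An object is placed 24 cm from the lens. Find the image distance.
1/di = 1/f − 1/do → di = 88.94 cm (real image)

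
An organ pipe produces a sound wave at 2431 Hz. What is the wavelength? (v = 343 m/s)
λ = v/f = 0.1411 m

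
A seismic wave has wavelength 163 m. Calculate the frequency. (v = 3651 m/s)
f = v/λ = 22.4 Hz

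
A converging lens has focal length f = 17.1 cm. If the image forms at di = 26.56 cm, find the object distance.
1/do = 1/f − 1/di → do = 48.01 cm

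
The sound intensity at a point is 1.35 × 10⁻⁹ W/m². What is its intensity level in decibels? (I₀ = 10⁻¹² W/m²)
β = 10·log₁₀(I/I₀) = 31.3 dB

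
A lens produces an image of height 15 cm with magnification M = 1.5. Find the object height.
ho = |hi|/|M| = 10 cm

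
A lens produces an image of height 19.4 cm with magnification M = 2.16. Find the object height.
ho = |hi|/|M| = 8.981 cm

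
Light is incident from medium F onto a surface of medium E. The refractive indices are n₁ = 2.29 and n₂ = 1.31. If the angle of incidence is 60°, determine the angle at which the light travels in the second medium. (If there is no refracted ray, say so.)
sin θ₂ = (n₁/n₂)·sin θ₁ = 1.514 > 1, so there is no refracted ray — the light undergoes total internal reflection.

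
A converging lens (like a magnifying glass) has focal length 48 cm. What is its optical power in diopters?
P = 1/f = 2.083 D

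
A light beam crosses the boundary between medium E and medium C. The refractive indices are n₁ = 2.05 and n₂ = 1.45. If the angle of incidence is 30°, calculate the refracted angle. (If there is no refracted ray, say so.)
sin θ₂ = (n₁/n₂)·sin θ₁ = 0.7069 → θ₂ = 44.98°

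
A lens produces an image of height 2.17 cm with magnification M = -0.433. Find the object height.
ho = |hi|/|M| = 5.012 cm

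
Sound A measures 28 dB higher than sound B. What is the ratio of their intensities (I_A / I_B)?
I_A/I_B = 10^(Δβ/10) = 631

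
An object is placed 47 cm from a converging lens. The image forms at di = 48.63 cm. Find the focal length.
1/f = 1/do + 1/di → f = 23.9 cm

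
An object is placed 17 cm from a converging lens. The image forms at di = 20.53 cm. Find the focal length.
1/f = 1/do + 1/di → f = 9.299 cm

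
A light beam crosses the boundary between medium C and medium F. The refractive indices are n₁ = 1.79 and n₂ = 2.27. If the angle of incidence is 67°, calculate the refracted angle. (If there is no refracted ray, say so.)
sin θ₂ = (n₁/n₂)·sin θ₁ = 0.7259 → θ₂ = 46.54°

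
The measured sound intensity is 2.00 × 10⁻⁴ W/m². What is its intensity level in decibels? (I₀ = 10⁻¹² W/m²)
β = 10·log₁₀(I/I₀) = 83.01 dB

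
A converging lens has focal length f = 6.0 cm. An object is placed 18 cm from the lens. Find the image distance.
1/di = 1/f − 1/do → di = 9 cm (real image)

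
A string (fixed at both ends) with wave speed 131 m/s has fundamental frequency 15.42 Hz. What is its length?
L = v/(2f₁) = 4.248 m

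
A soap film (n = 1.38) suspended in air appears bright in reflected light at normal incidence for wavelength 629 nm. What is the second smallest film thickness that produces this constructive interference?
2nt = (m − ½)λ with m = 2 → t = (m − ½)λ/(2n) = 341.8 nm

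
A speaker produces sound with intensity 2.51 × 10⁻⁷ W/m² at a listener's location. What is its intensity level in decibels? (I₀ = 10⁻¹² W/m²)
β = 10·log₁₀(I/I₀) = 54 dB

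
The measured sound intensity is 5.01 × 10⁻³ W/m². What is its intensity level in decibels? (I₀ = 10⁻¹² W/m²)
β = 10·log₁₀(I/I₀) = 97 dB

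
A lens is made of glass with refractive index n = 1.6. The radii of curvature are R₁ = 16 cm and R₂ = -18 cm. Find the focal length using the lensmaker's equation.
1/f = (n − 1)(1/R₁ − 1/R₂) → f = 14.12 cm (converging lens)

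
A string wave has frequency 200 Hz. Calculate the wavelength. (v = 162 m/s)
λ = v/f = 0.81 m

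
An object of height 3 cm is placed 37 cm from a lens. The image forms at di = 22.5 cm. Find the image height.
hi = (-di/do) × ho = -1.824 cm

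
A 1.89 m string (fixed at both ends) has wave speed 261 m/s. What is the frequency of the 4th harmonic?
fₙ = nv/(2L) = 276.2 Hz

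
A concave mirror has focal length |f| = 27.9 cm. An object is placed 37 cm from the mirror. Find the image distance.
f = +27.9 cm (concave); 1/di = 1/f − 1/do → di = 113.4 cm (real image, in front of mirror)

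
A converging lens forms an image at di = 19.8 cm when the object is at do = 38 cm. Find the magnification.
M = −di/do = -0.5211 (inverted image)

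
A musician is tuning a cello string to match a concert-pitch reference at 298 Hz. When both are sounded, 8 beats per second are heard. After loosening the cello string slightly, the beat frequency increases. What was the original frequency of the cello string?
290 Hz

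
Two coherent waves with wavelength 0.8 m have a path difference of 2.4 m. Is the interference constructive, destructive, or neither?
constructive — path difference = 3λ, a whole number of wavelengths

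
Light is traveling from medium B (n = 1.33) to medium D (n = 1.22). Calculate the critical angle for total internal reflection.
θc = arcsin(n₂/n₁) = 66.53°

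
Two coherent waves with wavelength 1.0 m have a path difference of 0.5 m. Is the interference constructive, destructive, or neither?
destructive — path difference = 0.5λ, an odd multiple of λ/2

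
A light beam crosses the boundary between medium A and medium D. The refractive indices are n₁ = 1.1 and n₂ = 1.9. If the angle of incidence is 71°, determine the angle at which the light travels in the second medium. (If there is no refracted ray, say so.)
sin θ₂ = (n₁/n₂)·sin θ₁ = 0.5474 → θ₂ = 33.19°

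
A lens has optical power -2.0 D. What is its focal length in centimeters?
f = 1/P = -50 cm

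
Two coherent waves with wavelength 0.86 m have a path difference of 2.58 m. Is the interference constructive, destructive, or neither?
constructive — path difference = 3λ, a whole number of wavelengths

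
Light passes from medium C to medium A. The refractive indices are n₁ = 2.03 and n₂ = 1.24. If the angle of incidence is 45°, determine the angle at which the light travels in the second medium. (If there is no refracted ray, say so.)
sin θ₂ = (n₁/n₂)·sin θ₁ = 1.158 > 1, so there is no refracted ray — the light undergoes total internal reflection.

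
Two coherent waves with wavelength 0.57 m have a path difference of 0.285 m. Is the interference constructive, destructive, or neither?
destructive — path difference = 0.5λ, an odd multiple of λ/2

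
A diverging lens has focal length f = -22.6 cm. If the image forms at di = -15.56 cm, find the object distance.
1/do = 1/f − 1/di → do = 49.95 cm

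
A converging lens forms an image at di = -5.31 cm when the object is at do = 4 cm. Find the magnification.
M = −di/do = 1.327 (upright image)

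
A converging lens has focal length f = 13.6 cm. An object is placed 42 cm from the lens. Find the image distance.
1/di = 1/f − 1/do → di = 20.11 cm (real image)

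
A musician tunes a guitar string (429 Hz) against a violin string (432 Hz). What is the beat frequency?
3 Hz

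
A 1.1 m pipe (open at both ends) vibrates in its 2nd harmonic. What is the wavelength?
λₙ = 2L/n = 1.1 m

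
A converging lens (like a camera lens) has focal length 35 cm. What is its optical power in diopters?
P = 1/f = 2.857 D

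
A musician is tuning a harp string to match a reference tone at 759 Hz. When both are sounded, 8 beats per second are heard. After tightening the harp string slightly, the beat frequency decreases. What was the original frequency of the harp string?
751 Hz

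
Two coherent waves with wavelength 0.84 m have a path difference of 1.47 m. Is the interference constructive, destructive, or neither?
neither (partial) — path difference = 1.75λ, neither a whole number of wavelengths nor an odd multiple of λ/2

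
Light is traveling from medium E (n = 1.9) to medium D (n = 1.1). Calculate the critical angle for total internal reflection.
θc = arcsin(n₂/n₁) = 35.38°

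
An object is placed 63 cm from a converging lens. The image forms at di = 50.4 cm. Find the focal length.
1/f = 1/do + 1/di → f = 28 cm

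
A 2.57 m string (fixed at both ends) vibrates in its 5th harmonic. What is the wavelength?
λₙ = 2L/n = 1.028 m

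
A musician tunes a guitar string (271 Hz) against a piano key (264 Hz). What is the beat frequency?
7 Hz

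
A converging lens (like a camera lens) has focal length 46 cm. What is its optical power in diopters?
P = 1/f = 2.174 D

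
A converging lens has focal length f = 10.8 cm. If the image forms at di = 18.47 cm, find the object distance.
1/do = 1/f − 1/di → do = 26.01 cm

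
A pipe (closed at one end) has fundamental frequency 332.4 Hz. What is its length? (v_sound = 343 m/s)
L = v/(4f₁) = 0.258 m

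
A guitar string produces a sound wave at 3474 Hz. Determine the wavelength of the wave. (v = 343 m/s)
λ = v/f = 0.09873 m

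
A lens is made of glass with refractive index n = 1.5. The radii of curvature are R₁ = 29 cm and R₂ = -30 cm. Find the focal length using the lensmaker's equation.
1/f = (n − 1)(1/R₁ − 1/R₂) → f = 29.49 cm (converging lens)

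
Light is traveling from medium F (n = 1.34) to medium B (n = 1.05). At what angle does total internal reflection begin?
θc = arcsin(n₂/n₁) = 51.59°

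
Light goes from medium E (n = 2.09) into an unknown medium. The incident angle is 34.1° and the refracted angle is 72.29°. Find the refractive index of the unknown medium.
n₂ = n₁·sin θ₁ / sin θ₂ = 1.23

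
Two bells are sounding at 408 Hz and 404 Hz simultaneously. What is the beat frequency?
4 Hz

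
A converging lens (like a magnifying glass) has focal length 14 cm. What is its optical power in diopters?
P = 1/f = 7.143 D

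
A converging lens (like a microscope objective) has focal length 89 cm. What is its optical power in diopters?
P = 1/f = 1.124 D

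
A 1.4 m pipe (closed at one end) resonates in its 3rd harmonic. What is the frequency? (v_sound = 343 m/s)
fₙ = nv/(4L) = 183.8 Hz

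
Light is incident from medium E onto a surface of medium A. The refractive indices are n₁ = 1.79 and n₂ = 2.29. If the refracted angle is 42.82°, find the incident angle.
sin θ₁ = (n₂/n₁)·sin θ₂ → θ₁ = 60.41°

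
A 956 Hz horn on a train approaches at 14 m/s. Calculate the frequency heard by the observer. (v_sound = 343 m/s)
f_obs = f·v/(v − v_s) = 996.7 Hz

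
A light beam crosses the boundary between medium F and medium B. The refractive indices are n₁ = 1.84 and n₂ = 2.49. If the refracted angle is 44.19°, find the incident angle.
sin θ₁ = (n₂/n₁)·sin θ₂ → θ₁ = 70.61°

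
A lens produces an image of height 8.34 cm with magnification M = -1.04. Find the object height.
ho = |hi|/|M| = 8.019 cm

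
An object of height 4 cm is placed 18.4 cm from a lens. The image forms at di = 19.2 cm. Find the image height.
hi = (-di/do) × ho = -4.174 cm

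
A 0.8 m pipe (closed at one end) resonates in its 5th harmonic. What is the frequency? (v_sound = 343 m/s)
fₙ = nv/(4L) = 535.9 Hz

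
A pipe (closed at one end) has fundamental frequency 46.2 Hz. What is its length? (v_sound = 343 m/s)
L = v/(4f₁) = 1.856 m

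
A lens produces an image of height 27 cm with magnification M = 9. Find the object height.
ho = |hi|/|M| = 3 cm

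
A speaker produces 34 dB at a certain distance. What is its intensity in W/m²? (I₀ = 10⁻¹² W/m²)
I = I₀·10^(β/10) = 2.51 × 10⁻⁹ W/m²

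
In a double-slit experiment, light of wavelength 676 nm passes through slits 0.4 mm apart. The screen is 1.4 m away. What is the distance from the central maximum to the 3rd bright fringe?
y = mλL/d = 7.098 mm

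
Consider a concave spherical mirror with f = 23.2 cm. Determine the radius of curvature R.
R = 2|f| = 46.4 cm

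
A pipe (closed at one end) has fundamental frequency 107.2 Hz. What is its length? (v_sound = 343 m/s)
L = v/(4f₁) = 0.7999 m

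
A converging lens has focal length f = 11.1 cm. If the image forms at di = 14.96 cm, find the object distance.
1/do = 1/f − 1/di → do = 43.02 cm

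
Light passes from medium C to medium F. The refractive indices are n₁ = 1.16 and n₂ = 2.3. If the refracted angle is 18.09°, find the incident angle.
sin θ₁ = (n₂/n₁)·sin θ₂ → θ₁ = 38°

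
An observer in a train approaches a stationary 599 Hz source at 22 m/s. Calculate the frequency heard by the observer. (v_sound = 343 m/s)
f_obs = f·(v + v_o)/v = 637.4 Hz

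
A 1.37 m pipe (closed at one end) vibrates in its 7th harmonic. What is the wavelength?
λₙ = 4L/n = 0.7829 m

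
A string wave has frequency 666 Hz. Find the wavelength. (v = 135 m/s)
λ = v/f = 0.2027 m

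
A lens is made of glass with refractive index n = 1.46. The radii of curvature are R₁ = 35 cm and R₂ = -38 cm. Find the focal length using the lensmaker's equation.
1/f = (n − 1)(1/R₁ − 1/R₂) → f = 39.61 cm (converging lens)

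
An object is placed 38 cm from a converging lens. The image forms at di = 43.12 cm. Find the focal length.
1/f = 1/do + 1/di → f = 20.2 cm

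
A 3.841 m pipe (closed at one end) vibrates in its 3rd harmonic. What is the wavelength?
λₙ = 4L/n = 5.121 m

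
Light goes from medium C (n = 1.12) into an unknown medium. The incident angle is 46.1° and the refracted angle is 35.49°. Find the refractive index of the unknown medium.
n₂ = n₁·sin θ₁ / sin θ₂ = 1.39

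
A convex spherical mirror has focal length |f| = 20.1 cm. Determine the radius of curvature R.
R = 2|f| = 40.2 cm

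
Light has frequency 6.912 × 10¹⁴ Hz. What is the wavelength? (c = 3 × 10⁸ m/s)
λ = c/f = 434 nm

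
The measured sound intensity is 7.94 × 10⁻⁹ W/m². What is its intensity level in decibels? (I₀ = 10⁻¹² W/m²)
β = 10·log₁₀(I/I₀) = 39 dB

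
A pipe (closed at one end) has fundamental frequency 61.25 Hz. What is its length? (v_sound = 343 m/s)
L = v/(4f₁) = 1.4 m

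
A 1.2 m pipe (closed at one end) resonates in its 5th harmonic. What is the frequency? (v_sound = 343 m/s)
fₙ = nv/(4L) = 357.3 Hz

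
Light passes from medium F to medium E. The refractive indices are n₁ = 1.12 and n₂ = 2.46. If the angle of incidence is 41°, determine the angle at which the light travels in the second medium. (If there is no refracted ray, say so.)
sin θ₂ = (n₁/n₂)·sin θ₁ = 0.2987 → θ₂ = 17.38°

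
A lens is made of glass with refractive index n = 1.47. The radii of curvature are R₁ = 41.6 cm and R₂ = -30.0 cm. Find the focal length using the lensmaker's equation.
1/f = (n − 1)(1/R₁ − 1/R₂) → f = 37.09 cm (converging lens)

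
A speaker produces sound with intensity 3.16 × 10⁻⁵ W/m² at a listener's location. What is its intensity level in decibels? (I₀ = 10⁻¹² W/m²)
β = 10·log₁₀(I/I₀) = 75 dB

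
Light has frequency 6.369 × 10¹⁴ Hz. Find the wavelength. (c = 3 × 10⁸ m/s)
λ = c/f = 471 nm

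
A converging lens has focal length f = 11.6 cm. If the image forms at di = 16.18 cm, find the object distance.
1/do = 1/f − 1/di → do = 40.98 cm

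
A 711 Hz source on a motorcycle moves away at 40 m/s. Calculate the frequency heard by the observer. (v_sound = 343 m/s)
f_obs = f·v/(v + v_s) = 636.7 Hz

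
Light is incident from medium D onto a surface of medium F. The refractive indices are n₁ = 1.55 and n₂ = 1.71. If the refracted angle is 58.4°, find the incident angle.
sin θ₁ = (n₂/n₁)·sin θ₂ → θ₁ = 69.99°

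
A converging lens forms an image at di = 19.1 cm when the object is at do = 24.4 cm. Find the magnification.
M = −di/do = -0.7828 (inverted image)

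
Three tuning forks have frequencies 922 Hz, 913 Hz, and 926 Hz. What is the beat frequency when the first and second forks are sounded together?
9 Hz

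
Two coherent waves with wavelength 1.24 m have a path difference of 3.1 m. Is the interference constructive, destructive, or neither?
destructive — path difference = 2.5λ, an odd multiple of λ/2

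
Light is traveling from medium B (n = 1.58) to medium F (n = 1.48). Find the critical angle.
θc = arcsin(n₂/n₁) = 69.51°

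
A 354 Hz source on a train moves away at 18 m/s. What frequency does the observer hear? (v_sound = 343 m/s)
f_obs = f·v/(v + v_s) = 336.3 Hz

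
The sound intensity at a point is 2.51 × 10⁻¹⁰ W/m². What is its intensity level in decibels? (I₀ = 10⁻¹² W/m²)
β = 10·log₁₀(I/I₀) = 24 dB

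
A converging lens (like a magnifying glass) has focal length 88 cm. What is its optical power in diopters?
P = 1/f = 1.136 D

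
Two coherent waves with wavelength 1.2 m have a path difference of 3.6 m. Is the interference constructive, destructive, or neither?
constructive — path difference = 3λ, a whole number of wavelengths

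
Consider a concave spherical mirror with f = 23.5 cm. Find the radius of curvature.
R = 2|f| = 47 cm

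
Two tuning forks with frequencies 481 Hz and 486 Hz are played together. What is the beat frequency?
5 Hz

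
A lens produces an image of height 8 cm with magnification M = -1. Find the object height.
ho = |hi|/|M| = 8 cm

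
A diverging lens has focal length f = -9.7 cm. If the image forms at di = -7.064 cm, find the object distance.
1/do = 1/f − 1/di → do = 25.99 cm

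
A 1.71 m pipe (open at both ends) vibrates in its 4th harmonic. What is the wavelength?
λₙ = 2L/n = 0.855 m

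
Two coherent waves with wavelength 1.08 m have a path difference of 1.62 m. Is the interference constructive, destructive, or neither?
destructive — path difference = 1.5λ, an odd multiple of λ/2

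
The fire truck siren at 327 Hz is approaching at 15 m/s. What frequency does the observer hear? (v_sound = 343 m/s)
f_obs = f·v/(v − v_s) = 342 Hz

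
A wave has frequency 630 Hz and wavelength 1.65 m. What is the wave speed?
v = fλ = 1040 m/s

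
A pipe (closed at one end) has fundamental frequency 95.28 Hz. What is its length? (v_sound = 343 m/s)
L = v/(4f₁) = 0.9 m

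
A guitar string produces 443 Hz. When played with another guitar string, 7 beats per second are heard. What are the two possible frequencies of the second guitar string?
f₂ = 443 ± 7 Hz → 450 Hz or 436 Hz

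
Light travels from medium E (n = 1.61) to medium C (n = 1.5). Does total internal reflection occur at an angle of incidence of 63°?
θc = arcsin(n₂/n₁) = 68.7°; 63° < θc, so no — the ray refracts.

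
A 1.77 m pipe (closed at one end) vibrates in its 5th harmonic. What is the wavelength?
λₙ = 4L/n = 1.416 m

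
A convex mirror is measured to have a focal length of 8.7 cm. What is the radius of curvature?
R = 2|f| = 17.4 cm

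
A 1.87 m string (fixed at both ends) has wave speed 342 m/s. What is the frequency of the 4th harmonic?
fₙ = nv/(2L) = 365.8 Hz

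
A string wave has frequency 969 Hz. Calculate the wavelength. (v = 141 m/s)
λ = v/f = 0.1455 m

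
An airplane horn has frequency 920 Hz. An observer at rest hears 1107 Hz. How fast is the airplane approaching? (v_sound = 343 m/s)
v_s = v·(1 − f/f_obs) = 57.94 m/s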